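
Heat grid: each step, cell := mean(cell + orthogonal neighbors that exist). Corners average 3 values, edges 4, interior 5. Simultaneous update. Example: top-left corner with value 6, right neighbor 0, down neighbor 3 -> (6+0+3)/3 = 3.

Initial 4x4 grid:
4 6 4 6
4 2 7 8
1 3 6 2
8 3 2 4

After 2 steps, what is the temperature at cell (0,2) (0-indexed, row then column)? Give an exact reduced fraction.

Step 1: cell (0,2) = 23/4
Step 2: cell (0,2) = 423/80
Full grid after step 2:
  137/36 1129/240 423/80 35/6
  949/240 391/100 253/50 443/80
  55/16 97/25 423/100 209/48
  4 59/16 173/48 137/36

Answer: 423/80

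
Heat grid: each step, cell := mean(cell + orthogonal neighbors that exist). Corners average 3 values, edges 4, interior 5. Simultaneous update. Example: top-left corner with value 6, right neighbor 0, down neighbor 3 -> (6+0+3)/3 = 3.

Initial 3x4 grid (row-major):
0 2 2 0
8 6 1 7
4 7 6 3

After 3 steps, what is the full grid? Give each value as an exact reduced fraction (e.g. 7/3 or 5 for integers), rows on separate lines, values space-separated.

Answer: 8033/2160 24467/7200 6949/2400 1079/360
32587/7200 25051/6000 11683/3000 49699/14400
5599/1080 18121/3600 4009/900 9299/2160

Derivation:
After step 1:
  10/3 5/2 5/4 3
  9/2 24/5 22/5 11/4
  19/3 23/4 17/4 16/3
After step 2:
  31/9 713/240 223/80 7/3
  569/120 439/100 349/100 929/240
  199/36 317/60 74/15 37/9
After step 3:
  8033/2160 24467/7200 6949/2400 1079/360
  32587/7200 25051/6000 11683/3000 49699/14400
  5599/1080 18121/3600 4009/900 9299/2160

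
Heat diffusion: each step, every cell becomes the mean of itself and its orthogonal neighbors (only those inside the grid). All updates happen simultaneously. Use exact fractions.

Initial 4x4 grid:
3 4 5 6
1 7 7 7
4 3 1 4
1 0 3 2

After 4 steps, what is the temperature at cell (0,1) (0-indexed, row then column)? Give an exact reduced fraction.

Step 1: cell (0,1) = 19/4
Step 2: cell (0,1) = 1039/240
Step 3: cell (0,1) = 31903/7200
Step 4: cell (0,1) = 934717/216000
Full grid after step 4:
  252343/64800 934717/216000 39431/8000 112643/21600
  93989/27000 705373/180000 89403/20000 170917/36000
  77111/27000 563041/180000 212957/60000 139229/36000
  6235/2592 550753/216000 208523/72000 13691/4320

Answer: 934717/216000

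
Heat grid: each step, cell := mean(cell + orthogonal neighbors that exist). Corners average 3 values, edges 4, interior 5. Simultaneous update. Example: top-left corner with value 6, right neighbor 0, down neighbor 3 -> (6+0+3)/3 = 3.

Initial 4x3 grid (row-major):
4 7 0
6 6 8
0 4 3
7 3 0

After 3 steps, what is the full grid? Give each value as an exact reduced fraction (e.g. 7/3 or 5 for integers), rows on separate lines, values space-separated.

After step 1:
  17/3 17/4 5
  4 31/5 17/4
  17/4 16/5 15/4
  10/3 7/2 2
After step 2:
  167/36 1267/240 9/2
  1207/240 219/50 24/5
  887/240 209/50 33/10
  133/36 361/120 37/12
After step 3:
  5381/1080 67673/14400 3499/720
  31939/7200 14201/3000 849/200
  29879/7200 22277/6000 4609/1200
  7487/2160 25139/7200 1127/360

Answer: 5381/1080 67673/14400 3499/720
31939/7200 14201/3000 849/200
29879/7200 22277/6000 4609/1200
7487/2160 25139/7200 1127/360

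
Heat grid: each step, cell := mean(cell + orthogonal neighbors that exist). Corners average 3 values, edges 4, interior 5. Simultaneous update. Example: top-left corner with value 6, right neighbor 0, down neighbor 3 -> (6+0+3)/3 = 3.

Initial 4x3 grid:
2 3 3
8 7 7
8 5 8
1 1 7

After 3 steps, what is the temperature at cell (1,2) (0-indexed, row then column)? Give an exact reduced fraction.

Answer: 20029/3600

Derivation:
Step 1: cell (1,2) = 25/4
Step 2: cell (1,2) = 35/6
Step 3: cell (1,2) = 20029/3600
Full grid after step 3:
  1073/216 71171/14400 2191/432
  38033/7200 16247/3000 20029/3600
  36653/7200 32239/6000 10157/1800
  9953/2160 34753/7200 5659/1080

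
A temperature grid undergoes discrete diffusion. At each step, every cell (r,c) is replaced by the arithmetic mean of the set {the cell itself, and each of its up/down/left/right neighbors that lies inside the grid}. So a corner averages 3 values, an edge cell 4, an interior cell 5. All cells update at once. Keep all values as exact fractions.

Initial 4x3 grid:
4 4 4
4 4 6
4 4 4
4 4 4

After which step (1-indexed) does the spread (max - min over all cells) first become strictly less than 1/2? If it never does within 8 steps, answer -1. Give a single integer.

Answer: 3

Derivation:
Step 1: max=14/3, min=4, spread=2/3
Step 2: max=271/60, min=4, spread=31/60
Step 3: max=2371/540, min=4, spread=211/540
  -> spread < 1/2 first at step 3
Step 4: max=232897/54000, min=3647/900, spread=14077/54000
Step 5: max=2084407/486000, min=219683/54000, spread=5363/24300
Step 6: max=62060809/14580000, min=122869/30000, spread=93859/583200
Step 7: max=3709474481/874800000, min=199736467/48600000, spread=4568723/34992000
Step 8: max=221732435629/52488000000, min=6013618889/1458000000, spread=8387449/83980800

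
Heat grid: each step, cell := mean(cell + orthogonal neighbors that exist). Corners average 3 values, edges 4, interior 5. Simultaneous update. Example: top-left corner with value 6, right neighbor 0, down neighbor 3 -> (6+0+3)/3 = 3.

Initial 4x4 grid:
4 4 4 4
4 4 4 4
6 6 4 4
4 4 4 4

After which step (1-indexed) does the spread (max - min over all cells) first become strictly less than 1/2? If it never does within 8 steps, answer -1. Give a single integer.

Step 1: max=5, min=4, spread=1
Step 2: max=569/120, min=4, spread=89/120
Step 3: max=628/135, min=4, spread=88/135
Step 4: max=37277/8100, min=1213/300, spread=2263/4050
Step 5: max=44153/9720, min=12209/3000, spread=14362/30375
  -> spread < 1/2 first at step 5
Step 6: max=16401337/3645000, min=276851/67500, spread=1451383/3645000
Step 7: max=487774183/109350000, min=1670927/405000, spread=36623893/109350000
Step 8: max=14534676001/3280500000, min=84018379/20250000, spread=923698603/3280500000

Answer: 5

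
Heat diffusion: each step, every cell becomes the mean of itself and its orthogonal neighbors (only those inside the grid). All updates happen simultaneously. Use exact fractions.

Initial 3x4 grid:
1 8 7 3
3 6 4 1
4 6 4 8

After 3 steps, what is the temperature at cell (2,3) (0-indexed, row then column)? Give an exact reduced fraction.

Answer: 4867/1080

Derivation:
Step 1: cell (2,3) = 13/3
Step 2: cell (2,3) = 83/18
Step 3: cell (2,3) = 4867/1080
Full grid after step 3:
  1649/360 237/50 8647/1800 1193/270
  31823/7200 1814/375 4679/1000 903/200
  614/135 8507/1800 8747/1800 4867/1080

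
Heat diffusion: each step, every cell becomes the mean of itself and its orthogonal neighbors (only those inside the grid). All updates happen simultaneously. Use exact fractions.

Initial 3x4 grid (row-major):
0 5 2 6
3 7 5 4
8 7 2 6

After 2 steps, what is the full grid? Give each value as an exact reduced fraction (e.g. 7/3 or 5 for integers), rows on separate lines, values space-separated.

After step 1:
  8/3 7/2 9/2 4
  9/2 27/5 4 21/4
  6 6 5 4
After step 2:
  32/9 241/60 4 55/12
  557/120 117/25 483/100 69/16
  11/2 28/5 19/4 19/4

Answer: 32/9 241/60 4 55/12
557/120 117/25 483/100 69/16
11/2 28/5 19/4 19/4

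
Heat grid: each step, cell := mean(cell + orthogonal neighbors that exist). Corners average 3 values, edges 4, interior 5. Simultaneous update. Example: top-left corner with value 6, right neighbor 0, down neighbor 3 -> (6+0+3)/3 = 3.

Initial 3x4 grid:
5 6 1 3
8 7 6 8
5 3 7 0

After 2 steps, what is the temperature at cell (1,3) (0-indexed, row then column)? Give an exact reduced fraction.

Step 1: cell (1,3) = 17/4
Step 2: cell (1,3) = 381/80
Full grid after step 2:
  52/9 253/48 371/80 49/12
  287/48 283/50 481/100 381/80
  205/36 125/24 203/40 53/12

Answer: 381/80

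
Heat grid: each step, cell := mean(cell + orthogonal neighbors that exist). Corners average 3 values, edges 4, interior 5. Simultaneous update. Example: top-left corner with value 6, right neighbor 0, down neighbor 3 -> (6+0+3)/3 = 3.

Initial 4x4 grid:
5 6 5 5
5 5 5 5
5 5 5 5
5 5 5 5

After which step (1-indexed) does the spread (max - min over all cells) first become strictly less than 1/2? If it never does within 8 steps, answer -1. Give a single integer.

Step 1: max=16/3, min=5, spread=1/3
  -> spread < 1/2 first at step 1
Step 2: max=631/120, min=5, spread=31/120
Step 3: max=5611/1080, min=5, spread=211/1080
Step 4: max=556843/108000, min=5, spread=16843/108000
Step 5: max=4998643/972000, min=45079/9000, spread=130111/972000
Step 6: max=149442367/29160000, min=2707159/540000, spread=3255781/29160000
Step 7: max=4474353691/874800000, min=2711107/540000, spread=82360351/874800000
Step 8: max=133971316891/26244000000, min=488506441/97200000, spread=2074577821/26244000000

Answer: 1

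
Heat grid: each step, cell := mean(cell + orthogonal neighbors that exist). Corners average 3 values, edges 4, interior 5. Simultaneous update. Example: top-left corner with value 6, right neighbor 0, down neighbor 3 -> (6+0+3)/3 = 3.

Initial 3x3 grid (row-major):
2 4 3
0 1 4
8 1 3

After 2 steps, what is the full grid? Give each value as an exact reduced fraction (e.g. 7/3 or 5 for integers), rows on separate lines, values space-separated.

After step 1:
  2 5/2 11/3
  11/4 2 11/4
  3 13/4 8/3
After step 2:
  29/12 61/24 107/36
  39/16 53/20 133/48
  3 131/48 26/9

Answer: 29/12 61/24 107/36
39/16 53/20 133/48
3 131/48 26/9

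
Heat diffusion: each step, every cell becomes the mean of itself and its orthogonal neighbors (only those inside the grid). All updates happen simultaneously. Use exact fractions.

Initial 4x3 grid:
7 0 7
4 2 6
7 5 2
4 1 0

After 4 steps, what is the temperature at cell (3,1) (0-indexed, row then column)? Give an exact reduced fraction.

Step 1: cell (3,1) = 5/2
Step 2: cell (3,1) = 109/40
Step 3: cell (3,1) = 7391/2400
Step 4: cell (3,1) = 463669/144000
Full grid after step 4:
  133859/32400 288397/72000 31771/8100
  437513/108000 29147/7500 397513/108000
  46057/12000 211301/60000 117421/36000
  77081/21600 463669/144000 21277/7200

Answer: 463669/144000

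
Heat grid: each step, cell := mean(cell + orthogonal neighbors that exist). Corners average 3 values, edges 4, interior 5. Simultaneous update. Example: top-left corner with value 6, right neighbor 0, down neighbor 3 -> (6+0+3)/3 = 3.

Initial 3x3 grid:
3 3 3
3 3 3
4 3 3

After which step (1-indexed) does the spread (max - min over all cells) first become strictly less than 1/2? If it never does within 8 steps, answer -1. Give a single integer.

Step 1: max=10/3, min=3, spread=1/3
  -> spread < 1/2 first at step 1
Step 2: max=59/18, min=3, spread=5/18
Step 3: max=689/216, min=3, spread=41/216
Step 4: max=41011/12960, min=1091/360, spread=347/2592
Step 5: max=2439737/777600, min=10957/3600, spread=2921/31104
Step 6: max=145796539/46656000, min=1321483/432000, spread=24611/373248
Step 7: max=8716802033/2799360000, min=29816741/9720000, spread=207329/4478976
Step 8: max=521914752451/167961600000, min=1594001599/518400000, spread=1746635/53747712

Answer: 1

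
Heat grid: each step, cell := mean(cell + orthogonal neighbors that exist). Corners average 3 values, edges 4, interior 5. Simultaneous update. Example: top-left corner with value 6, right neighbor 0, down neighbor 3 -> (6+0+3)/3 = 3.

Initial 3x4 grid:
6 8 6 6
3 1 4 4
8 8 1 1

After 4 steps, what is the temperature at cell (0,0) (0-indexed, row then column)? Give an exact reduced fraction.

Step 1: cell (0,0) = 17/3
Step 2: cell (0,0) = 185/36
Step 3: cell (0,0) = 11443/2160
Step 4: cell (0,0) = 33037/6480
Full grid after step 4:
  33037/6480 216533/43200 200041/43200 115871/25920
  48539/9600 28031/6000 312497/72000 687709/172800
  62599/12960 24551/5400 2353/600 10709/2880

Answer: 33037/6480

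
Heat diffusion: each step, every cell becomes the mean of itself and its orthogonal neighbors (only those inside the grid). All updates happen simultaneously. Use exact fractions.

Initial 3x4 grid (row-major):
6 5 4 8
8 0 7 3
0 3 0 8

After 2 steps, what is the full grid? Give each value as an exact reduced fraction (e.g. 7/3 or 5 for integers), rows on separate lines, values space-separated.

Answer: 163/36 1241/240 351/80 35/6
181/40 77/25 122/25 539/120
95/36 811/240 703/240 44/9

Derivation:
After step 1:
  19/3 15/4 6 5
  7/2 23/5 14/5 13/2
  11/3 3/4 9/2 11/3
After step 2:
  163/36 1241/240 351/80 35/6
  181/40 77/25 122/25 539/120
  95/36 811/240 703/240 44/9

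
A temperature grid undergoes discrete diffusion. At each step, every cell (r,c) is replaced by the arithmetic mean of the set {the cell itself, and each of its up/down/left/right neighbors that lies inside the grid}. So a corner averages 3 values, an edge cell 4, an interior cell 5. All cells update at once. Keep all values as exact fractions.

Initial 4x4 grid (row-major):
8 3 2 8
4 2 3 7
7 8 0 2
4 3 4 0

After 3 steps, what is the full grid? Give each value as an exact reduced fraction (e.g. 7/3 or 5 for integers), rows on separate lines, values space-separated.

Answer: 665/144 10121/2400 30547/7200 2317/540
5563/1200 8547/2000 5587/1500 28477/7200
17417/3600 11933/3000 6879/2000 7159/2400
991/216 7291/1800 1741/600 217/80

Derivation:
After step 1:
  5 15/4 4 17/3
  21/4 4 14/5 5
  23/4 4 17/5 9/4
  14/3 19/4 7/4 2
After step 2:
  14/3 67/16 973/240 44/9
  5 99/25 96/25 943/240
  59/12 219/50 71/25 253/80
  91/18 91/24 119/40 2
After step 3:
  665/144 10121/2400 30547/7200 2317/540
  5563/1200 8547/2000 5587/1500 28477/7200
  17417/3600 11933/3000 6879/2000 7159/2400
  991/216 7291/1800 1741/600 217/80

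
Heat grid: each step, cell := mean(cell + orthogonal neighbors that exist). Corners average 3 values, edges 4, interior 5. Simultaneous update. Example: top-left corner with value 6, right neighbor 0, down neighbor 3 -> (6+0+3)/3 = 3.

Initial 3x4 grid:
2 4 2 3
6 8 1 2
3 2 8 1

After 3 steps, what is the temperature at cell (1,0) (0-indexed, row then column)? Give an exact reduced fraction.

Answer: 62783/14400

Derivation:
Step 1: cell (1,0) = 19/4
Step 2: cell (1,0) = 997/240
Step 3: cell (1,0) = 62783/14400
Full grid after step 3:
  2899/720 4699/1200 1379/450 6077/2160
  62783/14400 11681/3000 3577/1000 4447/1600
  2293/540 30769/7200 25189/7200 442/135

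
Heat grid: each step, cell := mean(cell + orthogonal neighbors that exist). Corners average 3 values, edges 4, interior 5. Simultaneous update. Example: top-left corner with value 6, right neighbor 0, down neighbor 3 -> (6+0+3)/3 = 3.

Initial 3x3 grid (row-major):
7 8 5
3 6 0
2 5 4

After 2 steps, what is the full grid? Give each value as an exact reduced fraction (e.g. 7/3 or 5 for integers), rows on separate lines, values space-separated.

After step 1:
  6 13/2 13/3
  9/2 22/5 15/4
  10/3 17/4 3
After step 2:
  17/3 637/120 175/36
  547/120 117/25 929/240
  145/36 899/240 11/3

Answer: 17/3 637/120 175/36
547/120 117/25 929/240
145/36 899/240 11/3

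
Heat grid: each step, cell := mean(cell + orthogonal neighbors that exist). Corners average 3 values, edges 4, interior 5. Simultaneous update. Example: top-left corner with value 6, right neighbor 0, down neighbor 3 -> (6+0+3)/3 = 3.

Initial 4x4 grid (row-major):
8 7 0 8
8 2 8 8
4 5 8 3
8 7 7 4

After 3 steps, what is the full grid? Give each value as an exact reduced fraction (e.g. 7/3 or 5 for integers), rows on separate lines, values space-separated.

After step 1:
  23/3 17/4 23/4 16/3
  11/2 6 26/5 27/4
  25/4 26/5 31/5 23/4
  19/3 27/4 13/2 14/3
After step 2:
  209/36 71/12 77/15 107/18
  305/48 523/100 299/50 691/120
  1397/240 152/25 577/100 701/120
  58/9 1487/240 1447/240 203/36
After step 3:
  2603/432 19877/3600 20677/3600 6061/1080
  41779/7200 35473/6000 16723/3000 5293/900
  44459/7200 8729/1500 35641/6000 5177/900
  3323/540 44549/7200 42541/7200 12607/2160

Answer: 2603/432 19877/3600 20677/3600 6061/1080
41779/7200 35473/6000 16723/3000 5293/900
44459/7200 8729/1500 35641/6000 5177/900
3323/540 44549/7200 42541/7200 12607/2160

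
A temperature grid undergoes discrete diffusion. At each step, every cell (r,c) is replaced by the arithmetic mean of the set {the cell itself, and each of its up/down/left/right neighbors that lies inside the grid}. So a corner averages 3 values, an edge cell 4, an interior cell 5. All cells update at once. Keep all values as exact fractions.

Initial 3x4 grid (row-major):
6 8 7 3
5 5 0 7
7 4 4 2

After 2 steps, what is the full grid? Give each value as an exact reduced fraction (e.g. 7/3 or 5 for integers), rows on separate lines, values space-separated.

After step 1:
  19/3 13/2 9/2 17/3
  23/4 22/5 23/5 3
  16/3 5 5/2 13/3
After step 2:
  223/36 163/30 319/60 79/18
  1309/240 21/4 19/5 22/5
  193/36 517/120 493/120 59/18

Answer: 223/36 163/30 319/60 79/18
1309/240 21/4 19/5 22/5
193/36 517/120 493/120 59/18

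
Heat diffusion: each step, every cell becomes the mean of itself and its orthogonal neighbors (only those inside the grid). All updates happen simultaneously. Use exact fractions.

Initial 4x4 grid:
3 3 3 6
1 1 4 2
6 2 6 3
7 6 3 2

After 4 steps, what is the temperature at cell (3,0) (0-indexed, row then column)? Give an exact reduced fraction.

Step 1: cell (3,0) = 19/3
Step 2: cell (3,0) = 89/18
Step 3: cell (3,0) = 5071/1080
Step 4: cell (3,0) = 5593/1296
Full grid after step 4:
  189251/64800 162479/54000 177079/54000 22327/6480
  698141/216000 592097/180000 303269/90000 374123/108000
  848021/216000 339079/90000 655783/180000 75619/21600
  5593/1296 908201/216000 164933/43200 46961/12960

Answer: 5593/1296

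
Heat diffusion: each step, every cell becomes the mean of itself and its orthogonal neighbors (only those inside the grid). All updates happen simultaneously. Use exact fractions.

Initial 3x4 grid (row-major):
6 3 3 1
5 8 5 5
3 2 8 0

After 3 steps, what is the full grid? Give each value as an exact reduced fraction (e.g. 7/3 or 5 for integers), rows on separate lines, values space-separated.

Answer: 5003/1080 8461/1800 289/75 887/240
3901/800 4457/1000 26597/6000 52123/14400
4843/1080 17047/3600 14947/3600 8903/2160

Derivation:
After step 1:
  14/3 5 3 3
  11/2 23/5 29/5 11/4
  10/3 21/4 15/4 13/3
After step 2:
  91/18 259/60 21/5 35/12
  181/40 523/100 199/50 953/240
  169/36 127/30 287/60 65/18
After step 3:
  5003/1080 8461/1800 289/75 887/240
  3901/800 4457/1000 26597/6000 52123/14400
  4843/1080 17047/3600 14947/3600 8903/2160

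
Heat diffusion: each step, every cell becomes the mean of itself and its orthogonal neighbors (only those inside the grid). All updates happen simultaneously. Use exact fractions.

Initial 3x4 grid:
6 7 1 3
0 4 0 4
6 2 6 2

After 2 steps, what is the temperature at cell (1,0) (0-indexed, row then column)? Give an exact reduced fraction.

Step 1: cell (1,0) = 4
Step 2: cell (1,0) = 17/5
Full grid after step 2:
  77/18 851/240 155/48 23/9
  17/5 93/25 131/50 143/48
  67/18 46/15 7/2 35/12

Answer: 17/5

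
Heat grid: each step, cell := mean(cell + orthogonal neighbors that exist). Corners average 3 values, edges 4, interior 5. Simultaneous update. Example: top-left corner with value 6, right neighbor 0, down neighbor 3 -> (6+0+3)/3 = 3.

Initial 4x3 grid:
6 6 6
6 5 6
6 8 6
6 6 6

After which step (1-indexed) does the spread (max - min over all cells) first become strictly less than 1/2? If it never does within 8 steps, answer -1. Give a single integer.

Step 1: max=13/2, min=23/4, spread=3/4
Step 2: max=319/50, min=35/6, spread=41/75
Step 3: max=15133/2400, min=28301/4800, spread=131/320
  -> spread < 1/2 first at step 3
Step 4: max=67489/10800, min=257341/43200, spread=841/2880
Step 5: max=53821813/8640000, min=103378901/17280000, spread=56863/230400
Step 6: max=482157083/77760000, min=935334691/155520000, spread=386393/2073600
Step 7: max=192495570253/31104000000, min=374942888381/62208000000, spread=26795339/165888000
Step 8: max=11518738816127/1866240000000, min=22561131877879/3732480000000, spread=254051069/1990656000

Answer: 3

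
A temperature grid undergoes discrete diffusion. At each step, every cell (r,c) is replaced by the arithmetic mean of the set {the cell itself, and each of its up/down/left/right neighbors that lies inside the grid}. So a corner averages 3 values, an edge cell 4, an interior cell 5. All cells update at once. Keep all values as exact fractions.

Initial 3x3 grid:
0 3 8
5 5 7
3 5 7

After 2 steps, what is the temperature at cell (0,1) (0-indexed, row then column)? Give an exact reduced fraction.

Step 1: cell (0,1) = 4
Step 2: cell (0,1) = 53/12
Full grid after step 2:
  119/36 53/12 67/12
  61/16 24/5 289/48
  151/36 31/6 217/36

Answer: 53/12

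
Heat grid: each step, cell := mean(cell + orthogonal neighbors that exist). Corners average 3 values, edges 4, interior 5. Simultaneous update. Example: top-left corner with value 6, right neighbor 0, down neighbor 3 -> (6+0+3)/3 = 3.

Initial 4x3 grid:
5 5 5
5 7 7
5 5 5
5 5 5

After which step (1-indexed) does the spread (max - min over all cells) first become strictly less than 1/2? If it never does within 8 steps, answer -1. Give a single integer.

Answer: 4

Derivation:
Step 1: max=6, min=5, spread=1
Step 2: max=689/120, min=5, spread=89/120
Step 3: max=763/135, min=613/120, spread=587/1080
Step 4: max=363817/64800, min=6193/1200, spread=5879/12960
  -> spread < 1/2 first at step 4
Step 5: max=21637553/3888000, min=17599/3375, spread=272701/777600
Step 6: max=1290855967/233280000, min=34009247/6480000, spread=2660923/9331200
Step 7: max=77042529053/13996800000, min=228014797/43200000, spread=126629393/559872000
Step 8: max=4604655199927/839808000000, min=123630183307/23328000000, spread=1231748807/6718464000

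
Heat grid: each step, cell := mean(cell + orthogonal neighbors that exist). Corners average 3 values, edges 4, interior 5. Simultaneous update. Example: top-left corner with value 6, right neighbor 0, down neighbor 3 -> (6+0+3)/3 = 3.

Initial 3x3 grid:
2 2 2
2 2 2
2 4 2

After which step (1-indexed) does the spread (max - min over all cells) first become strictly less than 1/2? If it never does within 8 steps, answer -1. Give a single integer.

Step 1: max=8/3, min=2, spread=2/3
Step 2: max=307/120, min=2, spread=67/120
Step 3: max=2597/1080, min=207/100, spread=1807/5400
  -> spread < 1/2 first at step 3
Step 4: max=1021963/432000, min=5761/2700, spread=33401/144000
Step 5: max=9005933/3888000, min=583391/270000, spread=3025513/19440000
Step 6: max=3575326867/1555200000, min=31555949/14400000, spread=53531/497664
Step 7: max=212656925849/93312000000, min=8567116051/3888000000, spread=450953/5971968
Step 8: max=12706343560603/5598720000000, min=1034128610519/466560000000, spread=3799043/71663616

Answer: 3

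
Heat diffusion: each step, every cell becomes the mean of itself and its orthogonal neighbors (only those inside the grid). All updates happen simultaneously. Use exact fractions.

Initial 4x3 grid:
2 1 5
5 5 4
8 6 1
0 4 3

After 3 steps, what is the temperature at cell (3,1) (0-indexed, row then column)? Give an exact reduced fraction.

Answer: 10741/2880

Derivation:
Step 1: cell (3,1) = 13/4
Step 2: cell (3,1) = 883/240
Step 3: cell (3,1) = 10741/2880
Full grid after step 3:
  502/135 703/192 3781/1080
  5987/1440 1561/400 5407/1440
  2027/480 4871/1200 5261/1440
  739/180 10741/2880 3779/1080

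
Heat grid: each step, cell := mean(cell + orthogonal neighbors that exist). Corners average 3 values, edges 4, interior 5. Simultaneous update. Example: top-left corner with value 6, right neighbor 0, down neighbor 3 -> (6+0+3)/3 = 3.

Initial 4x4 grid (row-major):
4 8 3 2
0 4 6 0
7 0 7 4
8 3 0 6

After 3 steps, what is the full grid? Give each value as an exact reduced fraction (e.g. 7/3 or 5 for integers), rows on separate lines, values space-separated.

Answer: 733/180 611/150 673/180 1463/432
308/75 97/25 22561/6000 4901/1440
1193/300 8093/2000 2719/750 26201/7200
3079/720 3063/800 27791/7200 1931/540

Derivation:
After step 1:
  4 19/4 19/4 5/3
  15/4 18/5 4 3
  15/4 21/5 17/5 17/4
  6 11/4 4 10/3
After step 2:
  25/6 171/40 91/24 113/36
  151/40 203/50 15/4 155/48
  177/40 177/50 397/100 839/240
  25/6 339/80 809/240 139/36
After step 3:
  733/180 611/150 673/180 1463/432
  308/75 97/25 22561/6000 4901/1440
  1193/300 8093/2000 2719/750 26201/7200
  3079/720 3063/800 27791/7200 1931/540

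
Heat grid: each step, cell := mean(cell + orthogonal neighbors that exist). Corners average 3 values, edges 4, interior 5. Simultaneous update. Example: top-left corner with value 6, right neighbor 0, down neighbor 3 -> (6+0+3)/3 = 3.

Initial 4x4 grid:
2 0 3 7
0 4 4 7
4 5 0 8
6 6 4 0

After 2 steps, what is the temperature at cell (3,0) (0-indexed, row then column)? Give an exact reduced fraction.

Step 1: cell (3,0) = 16/3
Step 2: cell (3,0) = 43/9
Full grid after step 2:
  65/36 541/240 901/240 47/9
  571/240 59/20 102/25 1171/240
  923/240 98/25 357/100 369/80
  43/9 1013/240 319/80 41/12

Answer: 43/9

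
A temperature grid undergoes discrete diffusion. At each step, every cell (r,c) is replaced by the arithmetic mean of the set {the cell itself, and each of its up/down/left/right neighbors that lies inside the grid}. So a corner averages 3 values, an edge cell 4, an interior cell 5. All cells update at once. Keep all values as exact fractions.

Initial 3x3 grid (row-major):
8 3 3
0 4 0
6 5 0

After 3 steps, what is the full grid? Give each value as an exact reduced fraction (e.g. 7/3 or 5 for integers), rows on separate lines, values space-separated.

After step 1:
  11/3 9/2 2
  9/2 12/5 7/4
  11/3 15/4 5/3
After step 2:
  38/9 377/120 11/4
  427/120 169/50 469/240
  143/36 689/240 43/18
After step 3:
  983/270 24289/7200 1883/720
  27239/7200 2981/1000 37703/14400
  7489/2160 45403/14400 2597/1080

Answer: 983/270 24289/7200 1883/720
27239/7200 2981/1000 37703/14400
7489/2160 45403/14400 2597/1080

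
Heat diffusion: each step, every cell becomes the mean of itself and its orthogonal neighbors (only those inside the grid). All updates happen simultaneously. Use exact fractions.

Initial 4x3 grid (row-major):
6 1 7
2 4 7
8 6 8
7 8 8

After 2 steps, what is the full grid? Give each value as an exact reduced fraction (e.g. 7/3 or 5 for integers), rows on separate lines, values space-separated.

After step 1:
  3 9/2 5
  5 4 13/2
  23/4 34/5 29/4
  23/3 29/4 8
After step 2:
  25/6 33/8 16/3
  71/16 134/25 91/16
  1513/240 621/100 571/80
  62/9 1783/240 15/2

Answer: 25/6 33/8 16/3
71/16 134/25 91/16
1513/240 621/100 571/80
62/9 1783/240 15/2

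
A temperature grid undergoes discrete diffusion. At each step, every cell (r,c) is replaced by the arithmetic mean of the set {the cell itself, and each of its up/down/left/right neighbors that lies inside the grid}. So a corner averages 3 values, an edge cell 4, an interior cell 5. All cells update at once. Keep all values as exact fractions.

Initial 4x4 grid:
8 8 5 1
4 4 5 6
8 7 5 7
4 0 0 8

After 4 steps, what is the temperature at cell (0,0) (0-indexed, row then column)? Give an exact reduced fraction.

Answer: 376909/64800

Derivation:
Step 1: cell (0,0) = 20/3
Step 2: cell (0,0) = 227/36
Step 3: cell (0,0) = 13051/2160
Step 4: cell (0,0) = 376909/64800
Full grid after step 4:
  376909/64800 23969/4320 186119/36000 35711/7200
  239897/43200 961399/180000 303463/60000 119531/24000
  357959/72000 289457/60000 288379/60000 350089/72000
  97099/21600 158657/36000 161717/36000 101497/21600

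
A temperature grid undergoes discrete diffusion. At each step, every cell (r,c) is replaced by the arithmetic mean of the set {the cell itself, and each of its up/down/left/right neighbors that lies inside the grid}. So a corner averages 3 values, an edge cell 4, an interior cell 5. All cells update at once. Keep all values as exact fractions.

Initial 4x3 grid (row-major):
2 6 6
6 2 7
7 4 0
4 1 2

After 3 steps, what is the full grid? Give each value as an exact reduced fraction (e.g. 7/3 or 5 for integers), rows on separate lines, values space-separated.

After step 1:
  14/3 4 19/3
  17/4 5 15/4
  21/4 14/5 13/4
  4 11/4 1
After step 2:
  155/36 5 169/36
  115/24 99/25 55/12
  163/40 381/100 27/10
  4 211/80 7/3
After step 3:
  1015/216 449/100 257/54
  15419/3600 4429/1000 1793/450
  5003/1200 6873/2000 1007/300
  857/240 15337/4800 1841/720

Answer: 1015/216 449/100 257/54
15419/3600 4429/1000 1793/450
5003/1200 6873/2000 1007/300
857/240 15337/4800 1841/720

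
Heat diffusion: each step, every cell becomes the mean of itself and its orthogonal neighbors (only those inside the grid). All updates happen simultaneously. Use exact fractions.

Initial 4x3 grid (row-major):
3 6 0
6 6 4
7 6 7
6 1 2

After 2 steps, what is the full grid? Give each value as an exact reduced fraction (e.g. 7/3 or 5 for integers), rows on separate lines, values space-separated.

After step 1:
  5 15/4 10/3
  11/2 28/5 17/4
  25/4 27/5 19/4
  14/3 15/4 10/3
After step 2:
  19/4 1061/240 34/9
  447/80 49/10 269/60
  1309/240 103/20 133/30
  44/9 343/80 71/18

Answer: 19/4 1061/240 34/9
447/80 49/10 269/60
1309/240 103/20 133/30
44/9 343/80 71/18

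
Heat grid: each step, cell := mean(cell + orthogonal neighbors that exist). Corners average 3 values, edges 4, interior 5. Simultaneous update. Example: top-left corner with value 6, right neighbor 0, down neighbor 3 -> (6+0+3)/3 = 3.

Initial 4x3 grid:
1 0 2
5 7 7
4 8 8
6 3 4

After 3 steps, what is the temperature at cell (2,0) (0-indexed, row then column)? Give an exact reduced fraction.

Answer: 18337/3600

Derivation:
Step 1: cell (2,0) = 23/4
Step 2: cell (2,0) = 61/12
Step 3: cell (2,0) = 18337/3600
Full grid after step 3:
  1259/360 2961/800 2963/720
  859/200 9409/2000 11933/2400
  18337/3600 2012/375 13633/2400
  2209/432 78313/14400 67/12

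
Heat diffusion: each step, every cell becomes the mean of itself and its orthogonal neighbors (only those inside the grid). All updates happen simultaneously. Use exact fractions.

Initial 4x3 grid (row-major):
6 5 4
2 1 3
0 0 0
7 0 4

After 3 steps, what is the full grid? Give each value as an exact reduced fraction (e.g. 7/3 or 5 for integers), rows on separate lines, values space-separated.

After step 1:
  13/3 4 4
  9/4 11/5 2
  9/4 1/5 7/4
  7/3 11/4 4/3
After step 2:
  127/36 109/30 10/3
  331/120 213/100 199/80
  211/120 183/100 317/240
  22/9 397/240 35/18
After step 3:
  3571/1080 5681/1800 2269/720
  9157/3600 15407/6000 5563/2400
  989/450 652/375 13649/7200
  4217/2160 28343/14400 1771/1080

Answer: 3571/1080 5681/1800 2269/720
9157/3600 15407/6000 5563/2400
989/450 652/375 13649/7200
4217/2160 28343/14400 1771/1080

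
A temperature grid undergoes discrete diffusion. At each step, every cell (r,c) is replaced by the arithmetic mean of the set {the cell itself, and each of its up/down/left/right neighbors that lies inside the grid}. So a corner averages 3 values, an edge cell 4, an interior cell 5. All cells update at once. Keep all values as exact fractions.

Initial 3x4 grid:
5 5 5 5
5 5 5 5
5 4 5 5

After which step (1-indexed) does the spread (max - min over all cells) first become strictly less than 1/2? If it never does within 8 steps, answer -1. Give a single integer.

Step 1: max=5, min=14/3, spread=1/3
  -> spread < 1/2 first at step 1
Step 2: max=5, min=569/120, spread=31/120
Step 3: max=5, min=5189/1080, spread=211/1080
Step 4: max=8953/1800, min=523103/108000, spread=14077/108000
Step 5: max=536317/108000, min=4719593/972000, spread=5363/48600
Step 6: max=297131/60000, min=142059191/29160000, spread=93859/1166400
Step 7: max=480663533/97200000, min=8537725519/1749600000, spread=4568723/69984000
Step 8: max=14398381111/2916000000, min=513099564371/104976000000, spread=8387449/167961600

Answer: 1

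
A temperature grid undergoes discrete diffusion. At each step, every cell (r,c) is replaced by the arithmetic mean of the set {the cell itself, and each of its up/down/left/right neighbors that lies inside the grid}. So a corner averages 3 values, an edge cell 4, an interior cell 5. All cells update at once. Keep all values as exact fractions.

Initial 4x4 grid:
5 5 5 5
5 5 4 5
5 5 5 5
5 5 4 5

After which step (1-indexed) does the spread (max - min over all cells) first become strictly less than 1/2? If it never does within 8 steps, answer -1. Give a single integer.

Answer: 1

Derivation:
Step 1: max=5, min=23/5, spread=2/5
  -> spread < 1/2 first at step 1
Step 2: max=5, min=563/120, spread=37/120
Step 3: max=1987/400, min=10261/2160, spread=293/1350
Step 4: max=35609/7200, min=206741/43200, spread=6913/43200
Step 5: max=196999/40000, min=1861433/388800, spread=333733/2430000
Step 6: max=31857617/6480000, min=280206991/58320000, spread=3255781/29160000
Step 7: max=953423267/194400000, min=8416088701/1749600000, spread=82360351/874800000
Step 8: max=28569348089/5832000000, min=252974977159/52488000000, spread=2074577821/26244000000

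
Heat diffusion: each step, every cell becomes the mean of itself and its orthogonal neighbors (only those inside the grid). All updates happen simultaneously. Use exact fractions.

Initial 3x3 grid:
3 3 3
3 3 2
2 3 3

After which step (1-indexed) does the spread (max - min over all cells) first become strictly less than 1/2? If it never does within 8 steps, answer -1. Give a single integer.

Step 1: max=3, min=8/3, spread=1/3
  -> spread < 1/2 first at step 1
Step 2: max=35/12, min=653/240, spread=47/240
Step 3: max=229/80, min=2939/1080, spread=61/432
Step 4: max=122767/43200, min=177763/64800, spread=511/5184
Step 5: max=7316149/2592000, min=10704911/3888000, spread=4309/62208
Step 6: max=145821901/51840000, min=644856367/233280000, spread=36295/746496
Step 7: max=26172750941/9331200000, min=38781356099/13996800000, spread=305773/8957952
Step 8: max=1567634070527/559872000000, min=2331326488603/839808000000, spread=2575951/107495424

Answer: 1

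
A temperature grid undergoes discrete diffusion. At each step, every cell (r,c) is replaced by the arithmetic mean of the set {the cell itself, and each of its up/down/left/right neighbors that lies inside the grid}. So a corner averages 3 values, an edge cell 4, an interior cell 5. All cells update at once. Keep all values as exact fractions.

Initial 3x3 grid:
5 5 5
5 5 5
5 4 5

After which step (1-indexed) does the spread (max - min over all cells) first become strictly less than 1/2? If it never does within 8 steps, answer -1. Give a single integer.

Step 1: max=5, min=14/3, spread=1/3
  -> spread < 1/2 first at step 1
Step 2: max=5, min=1133/240, spread=67/240
Step 3: max=993/200, min=10363/2160, spread=1807/10800
Step 4: max=26639/5400, min=4162037/864000, spread=33401/288000
Step 5: max=2656609/540000, min=37650067/7776000, spread=3025513/38880000
Step 6: max=141244051/28800000, min=15087073133/3110400000, spread=53531/995328
Step 7: max=38088883949/7776000000, min=907087074151/186624000000, spread=450953/11943936
Step 8: max=4564591389481/933120000000, min=54478296439397/11197440000000, spread=3799043/143327232

Answer: 1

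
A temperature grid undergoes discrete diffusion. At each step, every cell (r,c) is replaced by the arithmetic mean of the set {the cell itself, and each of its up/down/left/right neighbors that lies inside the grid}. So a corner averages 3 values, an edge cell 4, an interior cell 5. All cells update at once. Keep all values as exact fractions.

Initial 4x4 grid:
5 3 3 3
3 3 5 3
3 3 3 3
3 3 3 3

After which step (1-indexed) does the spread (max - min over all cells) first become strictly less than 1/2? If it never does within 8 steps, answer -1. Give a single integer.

Answer: 3

Derivation:
Step 1: max=11/3, min=3, spread=2/3
Step 2: max=32/9, min=3, spread=5/9
Step 3: max=3767/1080, min=73/24, spread=241/540
  -> spread < 1/2 first at step 3
Step 4: max=111149/32400, min=18499/6000, spread=3517/10125
Step 5: max=3307079/972000, min=112291/36000, spread=137611/486000
Step 6: max=19660573/5832000, min=226021/72000, spread=169109/729000
Step 7: max=2932020827/874800000, min=511709843/162000000, spread=421969187/2187000000
Step 8: max=87469168889/26244000000, min=15425627243/4860000000, spread=5213477221/32805000000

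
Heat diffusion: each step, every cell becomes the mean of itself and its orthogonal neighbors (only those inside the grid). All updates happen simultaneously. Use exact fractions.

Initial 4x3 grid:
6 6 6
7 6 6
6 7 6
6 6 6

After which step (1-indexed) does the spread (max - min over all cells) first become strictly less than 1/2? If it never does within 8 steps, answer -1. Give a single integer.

Answer: 2

Derivation:
Step 1: max=13/2, min=6, spread=1/2
Step 2: max=1529/240, min=6, spread=89/240
  -> spread < 1/2 first at step 2
Step 3: max=15107/2400, min=4889/800, spread=11/60
Step 4: max=1351547/216000, min=132217/21600, spread=29377/216000
Step 5: max=1684171/270000, min=3324517/540000, spread=1753/21600
Step 6: max=35827807/5760000, min=239618041/38880000, spread=71029/1244160
Step 7: max=24166716229/3888000000, min=14405823619/2332800000, spread=7359853/182250000
Step 8: max=128770144567/20736000000, min=288305335807/46656000000, spread=45679663/1492992000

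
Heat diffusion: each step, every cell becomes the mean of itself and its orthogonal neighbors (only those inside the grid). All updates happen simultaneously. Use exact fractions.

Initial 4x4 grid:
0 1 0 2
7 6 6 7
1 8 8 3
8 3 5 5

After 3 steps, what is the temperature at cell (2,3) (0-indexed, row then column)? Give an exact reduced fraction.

Answer: 36791/7200

Derivation:
Step 1: cell (2,3) = 23/4
Step 2: cell (2,3) = 247/48
Step 3: cell (2,3) = 36791/7200
Full grid after step 3:
  3653/1080 5893/1800 85/24 881/240
  14441/3600 2677/600 8929/2000 2137/480
  2021/400 10143/2000 15943/3000 36791/7200
  3629/720 12961/2400 38051/7200 1127/216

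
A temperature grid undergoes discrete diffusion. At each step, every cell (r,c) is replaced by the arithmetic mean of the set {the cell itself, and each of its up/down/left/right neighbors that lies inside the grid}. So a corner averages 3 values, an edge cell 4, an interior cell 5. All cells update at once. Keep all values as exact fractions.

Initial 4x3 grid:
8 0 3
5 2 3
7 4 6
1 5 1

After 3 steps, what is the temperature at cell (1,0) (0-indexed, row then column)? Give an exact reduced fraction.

Step 1: cell (1,0) = 11/2
Step 2: cell (1,0) = 1013/240
Step 3: cell (1,0) = 31091/7200
Full grid after step 3:
  1051/270 51637/14400 239/80
  31091/7200 5357/1500 517/150
  29411/7200 12139/3000 4181/1200
  4489/1080 53227/14400 907/240

Answer: 31091/7200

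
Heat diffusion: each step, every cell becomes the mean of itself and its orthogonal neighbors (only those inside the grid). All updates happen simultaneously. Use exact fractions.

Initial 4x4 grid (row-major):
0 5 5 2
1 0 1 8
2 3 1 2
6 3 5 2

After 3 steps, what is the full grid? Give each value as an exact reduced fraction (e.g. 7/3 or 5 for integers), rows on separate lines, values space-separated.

Answer: 49/24 1927/800 7493/2400 523/144
4801/2400 2371/1000 5797/2000 991/300
19027/7200 15313/6000 2837/1000 153/50
6523/2160 11291/3600 3557/1200 121/40

Derivation:
After step 1:
  2 5/2 13/4 5
  3/4 2 3 13/4
  3 9/5 12/5 13/4
  11/3 17/4 11/4 3
After step 2:
  7/4 39/16 55/16 23/6
  31/16 201/100 139/50 29/8
  553/240 269/100 66/25 119/40
  131/36 187/60 31/10 3
After step 3:
  49/24 1927/800 7493/2400 523/144
  4801/2400 2371/1000 5797/2000 991/300
  19027/7200 15313/6000 2837/1000 153/50
  6523/2160 11291/3600 3557/1200 121/40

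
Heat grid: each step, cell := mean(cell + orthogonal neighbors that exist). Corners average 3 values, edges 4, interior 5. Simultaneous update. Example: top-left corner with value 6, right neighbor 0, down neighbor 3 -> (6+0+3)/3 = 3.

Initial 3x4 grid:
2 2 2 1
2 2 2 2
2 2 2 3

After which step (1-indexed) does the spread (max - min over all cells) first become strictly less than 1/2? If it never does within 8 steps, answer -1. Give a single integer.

Answer: 2

Derivation:
Step 1: max=7/3, min=5/3, spread=2/3
Step 2: max=79/36, min=65/36, spread=7/18
  -> spread < 1/2 first at step 2
Step 3: max=913/432, min=815/432, spread=49/216
Step 4: max=5369/2592, min=4999/2592, spread=185/1296
Step 5: max=31819/15552, min=30389/15552, spread=715/7776
Step 6: max=63179/31104, min=61237/31104, spread=971/15552
Step 7: max=94327/46656, min=92297/46656, spread=1015/23328
Step 8: max=4513201/2239488, min=4444751/2239488, spread=34225/1119744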